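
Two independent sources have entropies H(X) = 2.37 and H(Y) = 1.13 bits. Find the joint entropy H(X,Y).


For independent variables, H(X,Y) = H(X) + H(Y) = 2.37 + 1.13 = 3.5

3.5 bits


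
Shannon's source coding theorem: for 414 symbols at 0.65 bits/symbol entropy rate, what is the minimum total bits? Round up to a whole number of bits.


Minimum bits >= n * H = 414 * 0.65 = 269.1, rounded up to a whole number of bits = 270

270 bits


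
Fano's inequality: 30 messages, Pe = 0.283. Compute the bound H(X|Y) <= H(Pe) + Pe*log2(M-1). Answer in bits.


H(Pe) = -Pe*log2(Pe) - (1-Pe)*log2(1-Pe) = -0.283*log2(0.283) - 0.717*log2(0.717) = 0.515379 + 0.344128 = 0.8595. Pe*log2(M-1) = 0.283*log2(29) = 1.374809. Bound = H(Pe) + Pe*log2(M-1) = 0.515379 + 0.344128 + 1.374809 = 2.2343

2.2343 bits


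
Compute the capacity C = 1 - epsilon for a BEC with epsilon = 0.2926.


C = 1 - epsilon = 1 - 0.2926 = 0.7074

0.7074 bits


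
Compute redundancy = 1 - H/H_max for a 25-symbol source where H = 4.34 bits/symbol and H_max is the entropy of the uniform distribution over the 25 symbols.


H_max = log2(K) = log2(25) = 4.6439 bits/symbol. Redundancy = 1 - H/H_max = 1 - 4.34/4.6439 = 1 - 0.9346 = 0.0654

0.0654


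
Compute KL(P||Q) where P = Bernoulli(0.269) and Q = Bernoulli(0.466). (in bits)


KL = p*log2(p/q) + (1-p)*log2((1-p)/(1-q)) = 0.269*log2(0.269/0.466) + 0.731*log2(0.731/0.534) = 0.1179

0.1179 bits


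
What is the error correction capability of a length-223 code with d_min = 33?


Correction capability = floor((d-1)/2) = floor((33-1)/2) = 16

16 errors


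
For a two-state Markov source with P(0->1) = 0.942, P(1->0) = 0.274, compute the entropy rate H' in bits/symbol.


Stationary distribution: pi_0 = p10/(p01+p10) = 0.2253, pi_1 = 0.7747. Entropy rate H' = pi_0*H(p01) + pi_1*H(p10) = 0.2253*0.3195 + 0.7747*0.8471 = 0.7282

0.7282 bits/symbol


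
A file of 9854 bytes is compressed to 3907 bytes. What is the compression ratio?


Ratio = original / compressed = 9854 / 3907 = 2.5221

2.5221


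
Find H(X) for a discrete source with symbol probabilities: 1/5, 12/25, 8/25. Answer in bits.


H = -sum(p_i * log2(p_i)). Terms: -(1/5)*log2(1/5) = 0.464386; -(12/25)*log2(12/25) = 0.508269; -(8/25)*log2(8/25) = 0.526034. H = 0.464386 + 0.508269 + 0.526034 = 1.4987

1.4987 bits


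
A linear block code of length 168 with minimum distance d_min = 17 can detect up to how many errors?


Detection capability = d_min - 1 = 17 - 1 = 16

16 errors


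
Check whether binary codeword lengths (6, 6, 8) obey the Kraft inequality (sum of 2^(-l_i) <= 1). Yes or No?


Kraft sum = sum(2^(-l_i)) = 0.0352, need <= 1. Result: satisfied (a binary prefix-free code with these lengths exists)

Yes


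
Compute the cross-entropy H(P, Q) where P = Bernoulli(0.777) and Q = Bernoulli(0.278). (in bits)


H(P,Q) = -p*log2(q) - (1-p)*log2(1-q). -0.777*log2(0.278) = 1.434997; -0.223*log2(0.722) = 0.104794. H(P,Q) = 1.434997 + 0.104794 = 1.5398

1.5398 bits


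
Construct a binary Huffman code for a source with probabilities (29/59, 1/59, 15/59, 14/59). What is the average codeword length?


Huffman construction (repeatedly merge the two least-probable nodes; each merge adds 1 bit to every symbol beneath it): 1/59 + 14/59 = 15/59; 15/59 + 15/59 = 30/59; 29/59 + 30/59 = 1. Resulting codeword lengths (in the order the probabilities were given): (1, 3, 2, 3). L_avg = sum(p_i * l_i) = 29/59*1 + 1/59*3 + 15/59*2 + 14/59*3 = 104/59 = 1.7627

1.7627 bits


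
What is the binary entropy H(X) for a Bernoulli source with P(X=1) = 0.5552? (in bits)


H = -p*log2(p) - (1-p)*log2(1-p). -0.5552*log2(0.5552) = 0.471321; -0.4448*log2(0.4448) = 0.519869. H = 0.471321 + 0.519869 = 0.9912

0.9912 bits


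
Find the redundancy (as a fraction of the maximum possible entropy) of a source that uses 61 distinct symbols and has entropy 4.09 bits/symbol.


H_max = log2(K) = log2(61) = 5.9307 bits/symbol. Redundancy = 1 - H/H_max = 1 - 4.09/5.9307 = 1 - 0.6896 = 0.3104

0.3104


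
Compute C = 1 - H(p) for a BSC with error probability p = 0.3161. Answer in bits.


H(p) = -p*log2(p) - (1-p)*log2(1-p) = -0.3161*log2(0.3161) - 0.6839*log2(0.6839) = 0.525215 + 0.374875 = 0.9001. C = 1 - H(p) = 1 - 0.9001 = 0.0999

0.0999 bits


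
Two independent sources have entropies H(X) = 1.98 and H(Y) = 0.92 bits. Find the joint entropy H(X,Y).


For independent variables, H(X,Y) = H(X) + H(Y) = 1.98 + 0.92 = 2.9

2.9 bits


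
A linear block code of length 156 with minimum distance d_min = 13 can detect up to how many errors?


Detection capability = d_min - 1 = 13 - 1 = 12

12 errors


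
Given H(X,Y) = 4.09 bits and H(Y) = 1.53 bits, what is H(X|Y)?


H(X|Y) = H(X,Y) - H(Y) = 4.09 - 1.53 = 2.56

2.56 bits


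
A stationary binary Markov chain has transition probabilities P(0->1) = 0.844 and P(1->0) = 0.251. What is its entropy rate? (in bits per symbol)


Stationary distribution: pi_0 = p10/(p01+p10) = 0.2292, pi_1 = 0.7708. Entropy rate H' = pi_0*H(p01) + pi_1*H(p10) = 0.2292*0.6247 + 0.7708*0.8129 = 0.7697

0.7697 bits/symbol


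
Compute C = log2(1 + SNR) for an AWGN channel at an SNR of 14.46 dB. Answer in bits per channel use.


SNR_linear = 10^(14.46/10) = 27.9254; C = log2(1 + SNR_linear) = log2(1 + 27.9254) = 4.8543

4.8543 bits/channel use


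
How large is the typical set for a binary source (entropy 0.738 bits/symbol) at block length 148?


log2|A_typical| = nH = 148 * 0.738 = 109.224, so |A_typical| ~ 2^109.224 = 7.581e+32

7.581e+32


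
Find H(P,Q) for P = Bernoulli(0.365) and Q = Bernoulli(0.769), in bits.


H(P,Q) = -p*log2(q) - (1-p)*log2(1-q). -0.365*log2(0.769) = 0.138315; -0.635*log2(0.231) = 1.342412. H(P,Q) = 0.138315 + 1.342412 = 1.4807

1.4807 bits


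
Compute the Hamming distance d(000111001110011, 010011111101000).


Count differing positions: . ^ . ^ . . ^ ^ . . ^ ^ . ^ ^ = 8 differences

8


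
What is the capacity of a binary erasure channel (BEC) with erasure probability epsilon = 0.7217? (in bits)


C = 1 - epsilon = 1 - 0.7217 = 0.2783

0.2783 bits


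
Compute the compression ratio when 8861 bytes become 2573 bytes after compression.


Ratio = original / compressed = 8861 / 2573 = 3.4438

3.4438


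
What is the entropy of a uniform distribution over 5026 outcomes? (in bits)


H = log2(n) = log2(5026) = 12.2952

12.2952 bits


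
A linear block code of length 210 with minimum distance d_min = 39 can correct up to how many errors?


Correction capability = floor((d-1)/2) = floor((39-1)/2) = 19

19 errors


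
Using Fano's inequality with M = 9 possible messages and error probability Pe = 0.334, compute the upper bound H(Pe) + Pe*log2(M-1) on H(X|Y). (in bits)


H(Pe) = -Pe*log2(Pe) - (1-Pe)*log2(1-Pe) = -0.334*log2(0.334) - 0.666*log2(0.666) = 0.528415 + 0.390546 = 0.919. Pe*log2(M-1) = 0.334*log2(8) = 1.002000. Bound = H(Pe) + Pe*log2(M-1) = 0.528415 + 0.390546 + 1.002000 = 1.921

1.921 bits


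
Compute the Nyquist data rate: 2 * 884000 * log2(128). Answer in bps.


Rate = 2 * B * log2(M) = 2 * 884000 * 7.0 = 12376000.0

12376000.0 bps


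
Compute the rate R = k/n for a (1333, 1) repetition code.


Rate = k/n = 1/1333

1/1333


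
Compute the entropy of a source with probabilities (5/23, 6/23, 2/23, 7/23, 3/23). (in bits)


H = -sum(p_i * log2(p_i)). Terms: -(5/23)*log2(5/23) = 0.478616; -(6/23)*log2(6/23) = 0.505722; -(2/23)*log2(2/23) = 0.306397; -(7/23)*log2(7/23) = 0.522324; -(3/23)*log2(3/23) = 0.383296. H = 0.478616 + 0.505722 + 0.306397 + 0.522324 + 0.383296 = 2.1964

2.1964 bits


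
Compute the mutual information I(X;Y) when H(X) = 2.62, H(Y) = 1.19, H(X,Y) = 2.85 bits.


I(X;Y) = H(X) + H(Y) - H(X,Y) = 2.62 + 1.19 - 2.85 = 0.96

0.96 bits


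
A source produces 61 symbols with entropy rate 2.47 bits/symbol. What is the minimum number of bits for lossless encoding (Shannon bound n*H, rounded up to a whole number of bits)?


Minimum bits >= n * H = 61 * 2.47 = 150.67, rounded up to a whole number of bits = 151

151 bits


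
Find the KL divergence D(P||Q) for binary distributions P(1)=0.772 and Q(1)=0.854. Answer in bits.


KL = p*log2(p/q) + (1-p)*log2((1-p)/(1-q)) = 0.772*log2(0.772/0.854) + 0.228*log2(0.228/0.146) = 0.0342

0.0342 bits


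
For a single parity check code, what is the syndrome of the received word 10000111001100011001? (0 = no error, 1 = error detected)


Syndrome = XOR of all bits = 1 XOR 0 XOR 0 XOR 0 XOR 0 XOR 1 XOR 1 XOR 1 XOR 0 XOR 0 XOR 1 XOR 1 XOR 0 XOR 0 XOR 0 XOR 1 XOR 1 XOR 0 XOR 0 XOR 1 = 1

1


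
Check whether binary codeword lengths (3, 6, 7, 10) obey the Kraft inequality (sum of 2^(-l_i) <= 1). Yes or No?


Kraft sum = sum(2^(-l_i)) = 0.1494, need <= 1. Result: satisfied (a binary prefix-free code with these lengths exists)

Yes


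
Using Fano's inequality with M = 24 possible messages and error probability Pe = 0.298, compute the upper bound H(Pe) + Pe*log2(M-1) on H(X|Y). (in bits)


H(Pe) = -Pe*log2(Pe) - (1-Pe)*log2(1-Pe) = -0.298*log2(0.298) - 0.702*log2(0.702) = 0.520491 + 0.358341 = 0.8788. Pe*log2(M-1) = 0.298*log2(23) = 1.348021. Bound = H(Pe) + Pe*log2(M-1) = 0.520491 + 0.358341 + 1.348021 = 2.2269

2.2269 bits


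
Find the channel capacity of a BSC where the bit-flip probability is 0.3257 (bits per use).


H(p) = -p*log2(p) - (1-p)*log2(1-p) = -0.3257*log2(0.3257) - 0.6743*log2(0.6743) = 0.527108 + 0.383365 = 0.9105. C = 1 - H(p) = 1 - 0.9105 = 0.0895

0.0895 bits


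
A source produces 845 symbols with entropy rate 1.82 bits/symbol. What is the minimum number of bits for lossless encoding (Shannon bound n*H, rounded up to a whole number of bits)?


Minimum bits >= n * H = 845 * 1.82 = 1537.9, rounded up to a whole number of bits = 1538

1538 bits


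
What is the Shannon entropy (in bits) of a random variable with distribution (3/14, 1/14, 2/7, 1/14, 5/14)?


H = -sum(p_i * log2(p_i)). Terms: -(3/14)*log2(3/14) = 0.476227; -(1/14)*log2(1/14) = 0.271954; -(2/7)*log2(2/7) = 0.516387; -(1/14)*log2(1/14) = 0.271954; -(5/14)*log2(5/14) = 0.530510. H = 0.476227 + 0.271954 + 0.516387 + 0.271954 + 0.530510 = 2.067

2.067 bits


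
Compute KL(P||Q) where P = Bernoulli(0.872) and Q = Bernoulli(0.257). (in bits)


KL = p*log2(p/q) + (1-p)*log2((1-p)/(1-q)) = 0.872*log2(0.872/0.257) + 0.128*log2(0.128/0.743) = 1.2122

1.2122 bits


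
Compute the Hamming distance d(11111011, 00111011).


Count differing positions: ^ ^ . . . . . . = 2 differences

2


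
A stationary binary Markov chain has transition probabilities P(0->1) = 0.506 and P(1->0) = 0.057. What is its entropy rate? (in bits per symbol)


Stationary distribution: pi_0 = p10/(p01+p10) = 0.1012, pi_1 = 0.8988. Entropy rate H' = pi_0*H(p01) + pi_1*H(p10) = 0.1012*0.9999 + 0.8988*0.3154 = 0.3847

0.3847 bits/symbol


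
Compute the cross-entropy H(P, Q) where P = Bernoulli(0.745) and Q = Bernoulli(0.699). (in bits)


H(P,Q) = -p*log2(q) - (1-p)*log2(1-q). -0.745*log2(0.699) = 0.384894; -0.255*log2(0.301) = 0.441702. H(P,Q) = 0.384894 + 0.441702 = 0.8266

0.8266 bits


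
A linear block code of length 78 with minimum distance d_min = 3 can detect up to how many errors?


Detection capability = d_min - 1 = 3 - 1 = 2

2 errors


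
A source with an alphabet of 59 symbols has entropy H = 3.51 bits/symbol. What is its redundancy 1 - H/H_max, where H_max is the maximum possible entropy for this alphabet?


H_max = log2(K) = log2(59) = 5.8826 bits/symbol. Redundancy = 1 - H/H_max = 1 - 3.51/5.8826 = 1 - 0.5967 = 0.4033

0.4033


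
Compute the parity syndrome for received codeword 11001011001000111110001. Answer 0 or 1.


Syndrome = XOR of all bits = 1 XOR 1 XOR 0 XOR 0 XOR 1 XOR 0 XOR 1 XOR 1 XOR 0 XOR 0 XOR 1 XOR 0 XOR 0 XOR 0 XOR 1 XOR 1 XOR 1 XOR 1 XOR 1 XOR 0 XOR 0 XOR 0 XOR 1 = 0

0


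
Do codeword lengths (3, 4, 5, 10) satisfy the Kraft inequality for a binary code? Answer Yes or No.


Kraft sum = sum(2^(-l_i)) = 0.2197, need <= 1. Result: satisfied (a binary prefix-free code with these lengths exists)

Yes


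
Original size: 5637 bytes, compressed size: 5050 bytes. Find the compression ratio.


Ratio = original / compressed = 5637 / 5050 = 1.1162

1.1162


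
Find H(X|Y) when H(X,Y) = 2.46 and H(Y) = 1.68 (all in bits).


H(X|Y) = H(X,Y) - H(Y) = 2.46 - 1.68 = 0.78

0.78 bits


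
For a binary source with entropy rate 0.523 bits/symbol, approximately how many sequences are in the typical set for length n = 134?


log2|A_typical| = nH = 134 * 0.523 = 70.082, so |A_typical| ~ 2^70.082 = 1.250e+21

1.250e+21


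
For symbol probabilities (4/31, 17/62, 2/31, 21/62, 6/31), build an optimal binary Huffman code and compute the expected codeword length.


Huffman construction (repeatedly merge the two least-probable nodes; each merge adds 1 bit to every symbol beneath it): 2/31 + 4/31 = 6/31; 6/31 + 6/31 = 12/31; 17/62 + 21/62 = 19/31; 12/31 + 19/31 = 1. Resulting codeword lengths (in the order the probabilities were given): (3, 2, 3, 2, 2). L_avg = sum(p_i * l_i) = 4/31*3 + 17/62*2 + 2/31*3 + 21/62*2 + 6/31*2 = 68/31 = 2.1935

2.1935 bits


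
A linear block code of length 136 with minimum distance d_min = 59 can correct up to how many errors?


Correction capability = floor((d-1)/2) = floor((59-1)/2) = 29

29 errors


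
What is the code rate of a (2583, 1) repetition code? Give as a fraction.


Rate = k/n = 1/2583

1/2583


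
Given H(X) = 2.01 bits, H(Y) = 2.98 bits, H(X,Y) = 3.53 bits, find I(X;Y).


I(X;Y) = H(X) + H(Y) - H(X,Y) = 2.01 + 2.98 - 3.53 = 1.46

1.46 bits


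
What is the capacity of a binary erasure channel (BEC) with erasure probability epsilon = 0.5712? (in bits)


C = 1 - epsilon = 1 - 0.5712 = 0.4288

0.4288 bits


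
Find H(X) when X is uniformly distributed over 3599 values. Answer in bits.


H = log2(n) = log2(3599) = 11.8134

11.8134 bits


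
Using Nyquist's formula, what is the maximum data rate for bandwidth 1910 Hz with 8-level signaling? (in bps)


Rate = 2 * B * log2(M) = 2 * 1910 * 3.0 = 11460.0

11460.0 bps


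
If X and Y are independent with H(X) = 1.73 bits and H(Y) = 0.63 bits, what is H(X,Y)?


For independent variables, H(X,Y) = H(X) + H(Y) = 1.73 + 0.63 = 2.36

2.36 bits


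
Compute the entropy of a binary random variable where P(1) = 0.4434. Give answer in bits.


H = -p*log2(p) - (1-p)*log2(1-p). -0.4434*log2(0.4434) = 0.520250; -0.5566*log2(0.5566) = 0.470487. H = 0.520250 + 0.470487 = 0.9907

0.9907 bits


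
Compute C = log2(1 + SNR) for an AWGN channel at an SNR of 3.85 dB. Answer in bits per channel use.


SNR_linear = 10^(3.85/10) = 2.4266; C = log2(1 + SNR_linear) = log2(1 + 2.4266) = 1.7768

1.7768 bits/channel use


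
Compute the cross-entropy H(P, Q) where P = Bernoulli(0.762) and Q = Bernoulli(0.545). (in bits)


H(P,Q) = -p*log2(q) - (1-p)*log2(1-q). -0.762*log2(0.545) = 0.667262; -0.238*log2(0.455) = 0.270383. H(P,Q) = 0.667262 + 0.270383 = 0.9376

0.9376 bits


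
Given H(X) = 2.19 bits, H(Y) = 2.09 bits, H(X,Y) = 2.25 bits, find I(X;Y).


I(X;Y) = H(X) + H(Y) - H(X,Y) = 2.19 + 2.09 - 2.25 = 2.03

2.03 bits


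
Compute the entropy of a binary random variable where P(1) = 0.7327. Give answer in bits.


H = -p*log2(p) - (1-p)*log2(1-p). -0.7327*log2(0.7327) = 0.328767; -0.2673*log2(0.2673) = 0.508797. H = 0.328767 + 0.508797 = 0.8376

0.8376 bits


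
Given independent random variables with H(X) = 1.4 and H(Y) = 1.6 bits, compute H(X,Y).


For independent variables, H(X,Y) = H(X) + H(Y) = 1.4 + 1.6 = 3.0

3.0 bits


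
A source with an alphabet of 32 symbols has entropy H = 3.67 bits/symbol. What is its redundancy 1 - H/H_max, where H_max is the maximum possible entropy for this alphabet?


H_max = log2(K) = log2(32) = 5.0 bits/symbol. Redundancy = 1 - H/H_max = 1 - 3.67/5.0 = 1 - 0.734 = 0.266

0.266


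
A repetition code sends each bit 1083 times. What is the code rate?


Rate = k/n = 1/1083

1/1083


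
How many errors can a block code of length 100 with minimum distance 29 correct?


Correction capability = floor((d-1)/2) = floor((29-1)/2) = 14

14 errors


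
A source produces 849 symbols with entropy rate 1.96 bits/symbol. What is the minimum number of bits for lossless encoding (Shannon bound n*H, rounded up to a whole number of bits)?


Minimum bits >= n * H = 849 * 1.96 = 1664.04, rounded up to a whole number of bits = 1665

1665 bits


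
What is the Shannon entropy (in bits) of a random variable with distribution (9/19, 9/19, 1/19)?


H = -sum(p_i * log2(p_i)). Terms: -(9/19)*log2(9/19) = 0.510633; -(9/19)*log2(9/19) = 0.510633; -(1/19)*log2(1/19) = 0.223575. H = 0.510633 + 0.510633 + 0.223575 = 1.2448

1.2448 bits


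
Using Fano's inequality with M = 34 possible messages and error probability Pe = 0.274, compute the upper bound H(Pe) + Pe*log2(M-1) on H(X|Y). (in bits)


H(Pe) = -Pe*log2(Pe) - (1-Pe)*log2(1-Pe) = -0.274*log2(0.274) - 0.726*log2(0.726) = 0.511764 + 0.335382 = 0.8471. Pe*log2(M-1) = 0.274*log2(33) = 1.382164. Bound = H(Pe) + Pe*log2(M-1) = 0.511764 + 0.335382 + 1.382164 = 2.2293

2.2293 bits


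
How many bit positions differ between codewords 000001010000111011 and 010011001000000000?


Count differing positions: . ^ . . ^ . . ^ ^ . . . ^ ^ ^ . ^ ^ = 9 differences

9


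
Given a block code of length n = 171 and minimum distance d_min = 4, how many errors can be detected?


Detection capability = d_min - 1 = 4 - 1 = 3

3 errors


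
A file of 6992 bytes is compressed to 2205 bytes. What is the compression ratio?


Ratio = original / compressed = 6992 / 2205 = 3.171

3.171


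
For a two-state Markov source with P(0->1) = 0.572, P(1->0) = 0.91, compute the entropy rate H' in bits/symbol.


Stationary distribution: pi_0 = p10/(p01+p10) = 0.614, pi_1 = 0.386. Entropy rate H' = pi_0*H(p01) + pi_1*H(p10) = 0.614*0.985 + 0.386*0.4365 = 0.7733

0.7733 bits/symbol


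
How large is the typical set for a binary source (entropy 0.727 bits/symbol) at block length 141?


log2|A_typical| = nH = 141 * 0.727 = 102.507, so |A_typical| ~ 2^102.507 = 7.206e+30

7.206e+30


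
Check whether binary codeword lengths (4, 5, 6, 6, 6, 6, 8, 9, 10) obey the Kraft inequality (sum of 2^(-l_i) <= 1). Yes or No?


Kraft sum = sum(2^(-l_i)) = 0.1631, need <= 1. Result: satisfied (a binary prefix-free code with these lengths exists)

Yes


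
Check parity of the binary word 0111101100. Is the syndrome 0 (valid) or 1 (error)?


Syndrome = XOR of all bits = 0 XOR 1 XOR 1 XOR 1 XOR 1 XOR 0 XOR 1 XOR 1 XOR 0 XOR 0 = 0

0


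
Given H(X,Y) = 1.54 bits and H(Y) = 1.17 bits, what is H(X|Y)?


H(X|Y) = H(X,Y) - H(Y) = 1.54 - 1.17 = 0.37

0.37 bits


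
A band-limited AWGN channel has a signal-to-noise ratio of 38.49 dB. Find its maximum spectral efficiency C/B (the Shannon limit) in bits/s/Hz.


SNR_linear = 10^(38.49/10) = 7063.1755; C/B = log2(1 + SNR_linear) = log2(1 + 7063.1755) = 12.7863

12.7863 bits/s/Hz


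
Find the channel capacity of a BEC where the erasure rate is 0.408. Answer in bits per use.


C = 1 - epsilon = 1 - 0.408 = 0.592

0.592 bits


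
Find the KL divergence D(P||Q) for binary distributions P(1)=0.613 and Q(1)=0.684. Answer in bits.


KL = p*log2(p/q) + (1-p)*log2((1-p)/(1-q)) = 0.613*log2(0.613/0.684) + 0.387*log2(0.387/0.316) = 0.0162

0.0162 bits


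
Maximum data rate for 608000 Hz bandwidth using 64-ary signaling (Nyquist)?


Rate = 2 * B * log2(M) = 2 * 608000 * 6.0 = 7296000.0

7296000.0 bps


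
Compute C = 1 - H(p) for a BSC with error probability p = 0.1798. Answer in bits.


H(p) = -p*log2(p) - (1-p)*log2(1-p) = -0.1798*log2(0.1798) - 0.8202*log2(0.8202) = 0.445101 + 0.234538 = 0.6796. C = 1 - H(p) = 1 - 0.6796 = 0.3204

0.3204 bits


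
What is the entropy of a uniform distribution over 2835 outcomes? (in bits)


H = log2(n) = log2(2835) = 11.4691

11.4691 bits


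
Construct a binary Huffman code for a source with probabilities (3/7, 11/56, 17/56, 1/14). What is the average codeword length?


Huffman construction (repeatedly merge the two least-probable nodes; each merge adds 1 bit to every symbol beneath it): 1/14 + 11/56 = 15/56; 15/56 + 17/56 = 4/7; 3/7 + 4/7 = 1. Resulting codeword lengths (in the order the probabilities were given): (1, 3, 2, 3). L_avg = sum(p_i * l_i) = 3/7*1 + 11/56*3 + 17/56*2 + 1/14*3 = 103/56 = 1.8393

1.8393 bits


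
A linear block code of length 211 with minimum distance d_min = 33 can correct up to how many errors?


Correction capability = floor((d-1)/2) = floor((33-1)/2) = 16

16 errors


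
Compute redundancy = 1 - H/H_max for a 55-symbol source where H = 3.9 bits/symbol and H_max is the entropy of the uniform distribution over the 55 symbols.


H_max = log2(K) = log2(55) = 5.7814 bits/symbol. Redundancy = 1 - H/H_max = 1 - 3.9/5.7814 = 1 - 0.6746 = 0.3254

0.3254


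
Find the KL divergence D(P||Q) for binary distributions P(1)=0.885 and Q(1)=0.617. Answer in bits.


KL = p*log2(p/q) + (1-p)*log2((1-p)/(1-q)) = 0.885*log2(0.885/0.617) + 0.115*log2(0.115/0.383) = 0.261

0.261 bits


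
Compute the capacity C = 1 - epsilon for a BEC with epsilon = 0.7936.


C = 1 - epsilon = 1 - 0.7936 = 0.2064

0.2064 bits


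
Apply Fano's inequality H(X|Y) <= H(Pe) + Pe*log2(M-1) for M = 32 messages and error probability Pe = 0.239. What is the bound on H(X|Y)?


H(Pe) = -Pe*log2(Pe) - (1-Pe)*log2(1-Pe) = -0.239*log2(0.239) - 0.761*log2(0.761) = 0.493515 + 0.299858 = 0.7934. Pe*log2(M-1) = 0.239*log2(31) = 1.184053. Bound = H(Pe) + Pe*log2(M-1) = 0.493515 + 0.299858 + 1.184053 = 1.9774

1.9774 bits


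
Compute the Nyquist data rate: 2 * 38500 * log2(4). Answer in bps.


Rate = 2 * B * log2(M) = 2 * 38500 * 2.0 = 154000.0

154000.0 bps


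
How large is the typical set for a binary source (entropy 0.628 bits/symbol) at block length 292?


log2|A_typical| = nH = 292 * 0.628 = 183.376, so |A_typical| ~ 2^183.376 = 1.591e+55

1.591e+55


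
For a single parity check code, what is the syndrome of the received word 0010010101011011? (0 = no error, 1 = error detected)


Syndrome = XOR of all bits = 0 XOR 0 XOR 1 XOR 0 XOR 0 XOR 1 XOR 0 XOR 1 XOR 0 XOR 1 XOR 0 XOR 1 XOR 1 XOR 0 XOR 1 XOR 1 = 0

0


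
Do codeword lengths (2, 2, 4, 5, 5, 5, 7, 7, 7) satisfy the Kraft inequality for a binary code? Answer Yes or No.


Kraft sum = sum(2^(-l_i)) = 0.6797, need <= 1. Result: satisfied (a binary prefix-free code with these lengths exists)

Yes


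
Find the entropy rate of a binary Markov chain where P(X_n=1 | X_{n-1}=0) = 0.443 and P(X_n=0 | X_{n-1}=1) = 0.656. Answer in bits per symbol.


Stationary distribution: pi_0 = p10/(p01+p10) = 0.5969, pi_1 = 0.4031. Entropy rate H' = pi_0*H(p01) + pi_1*H(p10) = 0.5969*0.9906 + 0.4031*0.9286 = 0.9656

0.9656 bits/symbol


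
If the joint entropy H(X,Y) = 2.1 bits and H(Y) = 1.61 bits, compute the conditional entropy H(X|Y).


H(X|Y) = H(X,Y) - H(Y) = 2.1 - 1.61 = 0.49

0.49 bits


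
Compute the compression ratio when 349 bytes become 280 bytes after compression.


Ratio = original / compressed = 349 / 280 = 1.2464

1.2464


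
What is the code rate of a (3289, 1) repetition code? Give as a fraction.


Rate = k/n = 1/3289

1/3289


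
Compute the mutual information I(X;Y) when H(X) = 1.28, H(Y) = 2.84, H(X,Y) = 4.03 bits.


I(X;Y) = H(X) + H(Y) - H(X,Y) = 1.28 + 2.84 - 4.03 = 0.09

0.09 bits


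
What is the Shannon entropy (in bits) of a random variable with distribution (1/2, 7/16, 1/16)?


H = -sum(p_i * log2(p_i)). Terms: -(1/2)*log2(1/2) = 0.500000; -(7/16)*log2(7/16) = 0.521782; -(1/16)*log2(1/16) = 0.250000. H = 0.500000 + 0.521782 + 0.250000 = 1.2718

1.2718 bits


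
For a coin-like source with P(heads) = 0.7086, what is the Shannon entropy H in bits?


H = -p*log2(p) - (1-p)*log2(1-p). -0.7086*log2(0.7086) = 0.352143; -0.2914*log2(0.2914) = 0.518379. H = 0.352143 + 0.518379 = 0.8705

0.8705 bits


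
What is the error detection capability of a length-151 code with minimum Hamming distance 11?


Detection capability = d_min - 1 = 11 - 1 = 10

10 errors


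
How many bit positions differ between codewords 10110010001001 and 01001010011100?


Count differing positions: ^ ^ ^ ^ ^ . . . . ^ . ^ . ^ = 8 differences

8


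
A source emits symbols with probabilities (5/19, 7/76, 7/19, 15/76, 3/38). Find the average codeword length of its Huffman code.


Huffman construction (repeatedly merge the two least-probable nodes; each merge adds 1 bit to every symbol beneath it): 3/38 + 7/76 = 13/76; 13/76 + 15/76 = 7/19; 5/19 + 7/19 = 12/19; 7/19 + 12/19 = 1. Resulting codeword lengths (in the order the probabilities were given): (2, 3, 2, 2, 3). L_avg = sum(p_i * l_i) = 5/19*2 + 7/76*3 + 7/19*2 + 15/76*2 + 3/38*3 = 165/76 = 2.1711

2.1711 bits


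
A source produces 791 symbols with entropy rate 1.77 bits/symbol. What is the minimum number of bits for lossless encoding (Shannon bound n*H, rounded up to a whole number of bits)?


Minimum bits >= n * H = 791 * 1.77 = 1400.07, rounded up to a whole number of bits = 1401

1401 bits


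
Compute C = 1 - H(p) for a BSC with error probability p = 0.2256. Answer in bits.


H(p) = -p*log2(p) - (1-p)*log2(1-p) = -0.2256*log2(0.2256) - 0.7744*log2(0.7744) = 0.484625 + 0.285637 = 0.7703. C = 1 - H(p) = 1 - 0.7703 = 0.2297

0.2297 bits


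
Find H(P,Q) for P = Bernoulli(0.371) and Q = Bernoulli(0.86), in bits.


H(P,Q) = -p*log2(q) - (1-p)*log2(1-q). -0.371*log2(0.86) = 0.080726; -0.629*log2(0.14) = 1.784159. H(P,Q) = 0.080726 + 1.784159 = 1.8649

1.8649 bits


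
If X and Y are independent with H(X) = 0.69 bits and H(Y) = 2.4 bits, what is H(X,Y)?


For independent variables, H(X,Y) = H(X) + H(Y) = 0.69 + 2.4 = 3.09

3.09 bits


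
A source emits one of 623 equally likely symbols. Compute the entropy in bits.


H = log2(n) = log2(623) = 9.2831

9.2831 bits


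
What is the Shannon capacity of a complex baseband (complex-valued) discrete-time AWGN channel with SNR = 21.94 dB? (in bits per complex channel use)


SNR_linear = 10^(21.94/10) = 156.3148; C = log2(1 + SNR_linear) = log2(1 + 156.3148) = 7.2975

7.2975 bits/channel use


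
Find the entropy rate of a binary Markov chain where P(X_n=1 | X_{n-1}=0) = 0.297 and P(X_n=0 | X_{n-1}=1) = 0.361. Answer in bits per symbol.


Stationary distribution: pi_0 = p10/(p01+p10) = 0.5486, pi_1 = 0.4514. Entropy rate H' = pi_0*H(p01) + pi_1*H(p10) = 0.5486*0.8776 + 0.4514*0.9435 = 0.9073

0.9073 bits/symbol


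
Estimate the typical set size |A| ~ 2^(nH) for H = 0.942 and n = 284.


log2|A_typical| = nH = 284 * 0.942 = 267.528, so |A_typical| ~ 2^267.528 = 3.419e+80

3.419e+80


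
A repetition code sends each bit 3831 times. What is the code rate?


Rate = k/n = 1/3831

1/3831


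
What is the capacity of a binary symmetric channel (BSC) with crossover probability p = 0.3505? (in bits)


H(p) = -p*log2(p) - (1-p)*log2(1-p) = -0.3505*log2(0.3505) - 0.6495*log2(0.6495) = 0.530136 + 0.404378 = 0.9345. C = 1 - H(p) = 1 - 0.9345 = 0.0655

0.0655 bits


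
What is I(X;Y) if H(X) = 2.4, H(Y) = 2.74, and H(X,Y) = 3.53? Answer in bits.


I(X;Y) = H(X) + H(Y) - H(X,Y) = 2.4 + 2.74 - 3.53 = 1.61

1.61 bits


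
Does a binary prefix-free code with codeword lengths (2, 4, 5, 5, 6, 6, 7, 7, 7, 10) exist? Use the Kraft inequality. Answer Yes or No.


Kraft sum = sum(2^(-l_i)) = 0.4307, need <= 1. Result: satisfied (a binary prefix-free code with these lengths exists)

Yes


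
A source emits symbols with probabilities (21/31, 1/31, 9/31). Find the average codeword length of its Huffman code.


Huffman construction (repeatedly merge the two least-probable nodes; each merge adds 1 bit to every symbol beneath it): 1/31 + 9/31 = 10/31; 10/31 + 21/31 = 1. Resulting codeword lengths (in the order the probabilities were given): (1, 2, 2). L_avg = sum(p_i * l_i) = 21/31*1 + 1/31*2 + 9/31*2 = 41/31 = 1.3226

1.3226 bits


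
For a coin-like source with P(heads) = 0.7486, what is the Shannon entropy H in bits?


H = -p*log2(p) - (1-p)*log2(1-p). -0.7486*log2(0.7486) = 0.312715; -0.2514*log2(0.2514) = 0.500775. H = 0.312715 + 0.500775 = 0.8135

0.8135 bits


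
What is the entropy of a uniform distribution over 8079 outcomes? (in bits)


H = log2(n) = log2(8079) = 12.98

12.98 bits


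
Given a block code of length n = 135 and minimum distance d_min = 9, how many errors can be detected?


Detection capability = d_min - 1 = 9 - 1 = 8

8 errors


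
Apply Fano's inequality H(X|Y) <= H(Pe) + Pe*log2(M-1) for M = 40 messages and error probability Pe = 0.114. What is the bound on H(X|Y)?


H(Pe) = -Pe*log2(Pe) - (1-Pe)*log2(1-Pe) = -0.114*log2(0.114) - 0.886*log2(0.886) = 0.357150 + 0.154715 = 0.5119. Pe*log2(M-1) = 0.114*log2(39) = 0.602536. Bound = H(Pe) + Pe*log2(M-1) = 0.357150 + 0.154715 + 0.602536 = 1.1144

1.1144 bits


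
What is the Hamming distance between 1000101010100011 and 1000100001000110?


Count differing positions: . . . . . . ^ . ^ ^ ^ . . ^ . ^ = 6 differences

6


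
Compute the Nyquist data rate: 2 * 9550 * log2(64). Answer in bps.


Rate = 2 * B * log2(M) = 2 * 9550 * 6.0 = 114600.0

114600.0 bps


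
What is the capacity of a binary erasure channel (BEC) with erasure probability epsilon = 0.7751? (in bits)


C = 1 - epsilon = 1 - 0.7751 = 0.2249

0.2249 bits


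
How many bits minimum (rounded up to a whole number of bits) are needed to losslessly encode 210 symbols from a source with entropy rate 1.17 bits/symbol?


Minimum bits >= n * H = 210 * 1.17 = 245.7, rounded up to a whole number of bits = 246

246 bits


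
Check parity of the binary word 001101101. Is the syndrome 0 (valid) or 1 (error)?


Syndrome = XOR of all bits = 0 XOR 0 XOR 1 XOR 1 XOR 0 XOR 1 XOR 1 XOR 0 XOR 1 = 1

1


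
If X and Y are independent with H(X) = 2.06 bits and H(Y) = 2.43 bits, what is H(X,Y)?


For independent variables, H(X,Y) = H(X) + H(Y) = 2.06 + 2.43 = 4.49

4.49 bits


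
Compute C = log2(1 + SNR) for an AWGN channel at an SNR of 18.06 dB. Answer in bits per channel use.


SNR_linear = 10^(18.06/10) = 63.9735; C = log2(1 + SNR_linear) = log2(1 + 63.9735) = 6.0218

6.0218 bits/channel use


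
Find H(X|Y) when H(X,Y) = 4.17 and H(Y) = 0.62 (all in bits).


H(X|Y) = H(X,Y) - H(Y) = 4.17 - 0.62 = 3.55

3.55 bits


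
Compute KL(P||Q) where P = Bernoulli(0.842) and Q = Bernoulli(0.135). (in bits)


KL = p*log2(p/q) + (1-p)*log2((1-p)/(1-q)) = 0.842*log2(0.842/0.135) + 0.158*log2(0.158/0.865) = 1.8361

1.8361 bits


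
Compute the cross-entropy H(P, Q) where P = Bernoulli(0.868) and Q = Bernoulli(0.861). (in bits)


H(P,Q) = -p*log2(q) - (1-p)*log2(1-q). -0.868*log2(0.861) = 0.187414; -0.132*log2(0.139) = 0.375783. H(P,Q) = 0.187414 + 0.375783 = 0.5632

0.5632 bits


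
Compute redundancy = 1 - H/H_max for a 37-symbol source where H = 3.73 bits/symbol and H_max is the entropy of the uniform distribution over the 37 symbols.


H_max = log2(K) = log2(37) = 5.2095 bits/symbol. Redundancy = 1 - H/H_max = 1 - 3.73/5.2095 = 1 - 0.716 = 0.284

0.284


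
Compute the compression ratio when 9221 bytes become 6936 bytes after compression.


Ratio = original / compressed = 9221 / 6936 = 1.3294

1.3294


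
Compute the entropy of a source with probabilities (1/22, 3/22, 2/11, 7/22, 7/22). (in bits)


H = -sum(p_i * log2(p_i)). Terms: -(1/22)*log2(1/22) = 0.202701; -(3/22)*log2(3/22) = 0.391973; -(2/11)*log2(2/11) = 0.447169; -(7/22)*log2(7/22) = 0.525661; -(7/22)*log2(7/22) = 0.525661. H = 0.202701 + 0.391973 + 0.447169 + 0.525661 + 0.525661 = 2.0932

2.0932 bits


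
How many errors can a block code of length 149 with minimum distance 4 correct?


Correction capability = floor((d-1)/2) = floor((4-1)/2) = 1

1 errors


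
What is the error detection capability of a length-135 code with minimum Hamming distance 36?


Detection capability = d_min - 1 = 36 - 1 = 35

35 errors


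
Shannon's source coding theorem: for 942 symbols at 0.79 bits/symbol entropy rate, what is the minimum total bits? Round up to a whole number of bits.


Minimum bits >= n * H = 942 * 0.79 = 744.18, rounded up to a whole number of bits = 745

745 bits


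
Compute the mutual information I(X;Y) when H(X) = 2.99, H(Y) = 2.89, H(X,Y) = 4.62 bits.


I(X;Y) = H(X) + H(Y) - H(X,Y) = 2.99 + 2.89 - 4.62 = 1.26

1.26 bits


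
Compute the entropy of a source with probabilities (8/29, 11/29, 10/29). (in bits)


H = -sum(p_i * log2(p_i)). Terms: -(8/29)*log2(8/29) = 0.512546; -(11/29)*log2(11/29) = 0.530484; -(10/29)*log2(10/29) = 0.529673. H = 0.512546 + 0.530484 + 0.529673 = 1.5727

1.5727 bits


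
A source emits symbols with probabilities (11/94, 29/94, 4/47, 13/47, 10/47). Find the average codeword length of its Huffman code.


Huffman construction (repeatedly merge the two least-probable nodes; each merge adds 1 bit to every symbol beneath it): 4/47 + 11/94 = 19/94; 19/94 + 10/47 = 39/94; 13/47 + 29/94 = 55/94; 39/94 + 55/94 = 1. Resulting codeword lengths (in the order the probabilities were given): (3, 2, 3, 2, 2). L_avg = sum(p_i * l_i) = 11/94*3 + 29/94*2 + 4/47*3 + 13/47*2 + 10/47*2 = 207/94 = 2.2021

2.2021 bits


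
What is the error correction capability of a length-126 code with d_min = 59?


Correction capability = floor((d-1)/2) = floor((59-1)/2) = 29

29 errors


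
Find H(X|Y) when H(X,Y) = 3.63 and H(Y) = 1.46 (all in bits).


H(X|Y) = H(X,Y) - H(Y) = 3.63 - 1.46 = 2.17

2.17 bits


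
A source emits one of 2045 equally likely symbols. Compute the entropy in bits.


H = log2(n) = log2(2045) = 10.9979

10.9979 bits


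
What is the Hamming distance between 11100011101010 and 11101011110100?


Count differing positions: . . . . ^ . . . . ^ ^ ^ ^ . = 5 differences

5


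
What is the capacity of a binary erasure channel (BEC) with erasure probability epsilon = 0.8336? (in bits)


C = 1 - epsilon = 1 - 0.8336 = 0.1664

0.1664 bits


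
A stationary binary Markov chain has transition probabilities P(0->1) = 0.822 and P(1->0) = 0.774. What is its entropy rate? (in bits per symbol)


Stationary distribution: pi_0 = p10/(p01+p10) = 0.485, pi_1 = 0.515. Entropy rate H' = pi_0*H(p01) + pi_1*H(p10) = 0.485*0.6757 + 0.515*0.771 = 0.7248

0.7248 bits/symbol


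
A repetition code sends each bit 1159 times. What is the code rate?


Rate = k/n = 1/1159

1/1159


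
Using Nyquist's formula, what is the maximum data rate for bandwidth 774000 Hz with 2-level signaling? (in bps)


Rate = 2 * B * log2(M) = 2 * 774000 * 1.0 = 1548000.0

1548000.0 bps


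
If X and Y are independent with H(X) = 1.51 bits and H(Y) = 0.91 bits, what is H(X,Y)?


For independent variables, H(X,Y) = H(X) + H(Y) = 1.51 + 0.91 = 2.42

2.42 bits


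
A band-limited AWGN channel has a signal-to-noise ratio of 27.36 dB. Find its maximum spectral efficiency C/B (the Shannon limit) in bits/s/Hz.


SNR_linear = 10^(27.36/10) = 544.5027; C/B = log2(1 + SNR_linear) = log2(1 + 544.5027) = 9.0914

9.0914 bits/s/Hz


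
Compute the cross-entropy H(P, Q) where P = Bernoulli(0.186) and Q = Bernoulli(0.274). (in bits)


H(P,Q) = -p*log2(q) - (1-p)*log2(1-q). -0.186*log2(0.274) = 0.347402; -0.814*log2(0.726) = 0.376034. H(P,Q) = 0.347402 + 0.376034 = 0.7234

0.7234 bits


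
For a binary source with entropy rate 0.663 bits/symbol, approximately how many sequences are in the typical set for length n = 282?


log2|A_typical| = nH = 282 * 0.663 = 186.966, so |A_typical| ~ 2^186.966 = 1.916e+56

1.916e+56


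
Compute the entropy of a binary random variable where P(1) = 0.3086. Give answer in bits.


H = -p*log2(p) - (1-p)*log2(1-p). -0.3086*log2(0.3086) = 0.523444; -0.6914*log2(0.6914) = 0.368107. H = 0.523444 + 0.368107 = 0.8916

0.8916 bits


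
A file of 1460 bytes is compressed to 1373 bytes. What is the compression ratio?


Ratio = original / compressed = 1460 / 1373 = 1.0634

1.0634


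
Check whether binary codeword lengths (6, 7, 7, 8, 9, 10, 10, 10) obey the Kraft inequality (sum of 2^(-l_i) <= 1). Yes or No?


Kraft sum = sum(2^(-l_i)) = 0.04, need <= 1. Result: satisfied (a binary prefix-free code with these lengths exists)

Yes


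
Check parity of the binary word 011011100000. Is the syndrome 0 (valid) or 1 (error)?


Syndrome = XOR of all bits = 0 XOR 1 XOR 1 XOR 0 XOR 1 XOR 1 XOR 1 XOR 0 XOR 0 XOR 0 XOR 0 XOR 0 = 1

1


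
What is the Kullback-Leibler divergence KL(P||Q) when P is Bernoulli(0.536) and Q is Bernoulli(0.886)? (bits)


KL = p*log2(p/q) + (1-p)*log2((1-p)/(1-q)) = 0.536*log2(0.536/0.886) + 0.464*log2(0.464/0.114) = 0.551

0.551 bits


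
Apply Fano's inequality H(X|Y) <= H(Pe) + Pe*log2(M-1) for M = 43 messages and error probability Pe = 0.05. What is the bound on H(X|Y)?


H(Pe) = -Pe*log2(Pe) - (1-Pe)*log2(1-Pe) = -0.05*log2(0.05) - 0.95*log2(0.95) = 0.216096 + 0.070301 = 0.2864. Pe*log2(M-1) = 0.05*log2(42) = 0.269616. Bound = H(Pe) + Pe*log2(M-1) = 0.216096 + 0.070301 + 0.269616 = 0.556

0.556 bits


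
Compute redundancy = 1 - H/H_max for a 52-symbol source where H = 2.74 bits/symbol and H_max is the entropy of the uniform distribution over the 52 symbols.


H_max = log2(K) = log2(52) = 5.7004 bits/symbol. Redundancy = 1 - H/H_max = 1 - 2.74/5.7004 = 1 - 0.4807 = 0.5193

0.5193


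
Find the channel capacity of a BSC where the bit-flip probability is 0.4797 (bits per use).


H(p) = -p*log2(p) - (1-p)*log2(1-p) = -0.4797*log2(0.4797) - 0.5203*log2(0.5203) = 0.508384 + 0.490427 = 0.9988. C = 1 - H(p) = 1 - 0.9988 = 0.0012

0.0012 bits


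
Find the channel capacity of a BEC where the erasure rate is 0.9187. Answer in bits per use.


C = 1 - epsilon = 1 - 0.9187 = 0.0813

0.0813 bits


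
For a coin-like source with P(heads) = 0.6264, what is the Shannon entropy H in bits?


H = -p*log2(p) - (1-p)*log2(1-p). -0.6264*log2(0.6264) = 0.422722; -0.3736*log2(0.3736) = 0.530674. H = 0.422722 + 0.530674 = 0.9534

0.9534 bits


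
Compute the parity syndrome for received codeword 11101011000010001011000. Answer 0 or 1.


Syndrome = XOR of all bits = 1 XOR 1 XOR 1 XOR 0 XOR 1 XOR 0 XOR 1 XOR 1 XOR 0 XOR 0 XOR 0 XOR 0 XOR 1 XOR 0 XOR 0 XOR 0 XOR 1 XOR 0 XOR 1 XOR 1 XOR 0 XOR 0 XOR 0 = 0

0


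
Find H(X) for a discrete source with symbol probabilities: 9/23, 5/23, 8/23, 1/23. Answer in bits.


H = -sum(p_i * log2(p_i)). Terms: -(9/23)*log2(9/23) = 0.529684; -(5/23)*log2(5/23) = 0.478616; -(8/23)*log2(8/23) = 0.529935; -(1/23)*log2(1/23) = 0.196677. H = 0.529684 + 0.478616 + 0.529935 + 0.196677 = 1.7349

1.7349 bits


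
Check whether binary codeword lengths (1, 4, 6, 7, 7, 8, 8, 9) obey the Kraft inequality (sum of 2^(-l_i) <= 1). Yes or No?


Kraft sum = sum(2^(-l_i)) = 0.6035, need <= 1. Result: satisfied (a binary prefix-free code with these lengths exists)

Yes


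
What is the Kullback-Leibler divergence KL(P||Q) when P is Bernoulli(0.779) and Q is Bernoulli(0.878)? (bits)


KL = p*log2(p/q) + (1-p)*log2((1-p)/(1-q)) = 0.779*log2(0.779/0.878) + 0.221*log2(0.221/0.122) = 0.055

0.055 bits


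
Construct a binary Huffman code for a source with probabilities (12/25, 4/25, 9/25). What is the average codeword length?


Huffman construction (repeatedly merge the two least-probable nodes; each merge adds 1 bit to every symbol beneath it): 4/25 + 9/25 = 13/25; 12/25 + 13/25 = 1. Resulting codeword lengths (in the order the probabilities were given): (1, 2, 2). L_avg = sum(p_i * l_i) = 12/25*1 + 4/25*2 + 9/25*2 = 38/25 = 1.52

1.52 bits
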